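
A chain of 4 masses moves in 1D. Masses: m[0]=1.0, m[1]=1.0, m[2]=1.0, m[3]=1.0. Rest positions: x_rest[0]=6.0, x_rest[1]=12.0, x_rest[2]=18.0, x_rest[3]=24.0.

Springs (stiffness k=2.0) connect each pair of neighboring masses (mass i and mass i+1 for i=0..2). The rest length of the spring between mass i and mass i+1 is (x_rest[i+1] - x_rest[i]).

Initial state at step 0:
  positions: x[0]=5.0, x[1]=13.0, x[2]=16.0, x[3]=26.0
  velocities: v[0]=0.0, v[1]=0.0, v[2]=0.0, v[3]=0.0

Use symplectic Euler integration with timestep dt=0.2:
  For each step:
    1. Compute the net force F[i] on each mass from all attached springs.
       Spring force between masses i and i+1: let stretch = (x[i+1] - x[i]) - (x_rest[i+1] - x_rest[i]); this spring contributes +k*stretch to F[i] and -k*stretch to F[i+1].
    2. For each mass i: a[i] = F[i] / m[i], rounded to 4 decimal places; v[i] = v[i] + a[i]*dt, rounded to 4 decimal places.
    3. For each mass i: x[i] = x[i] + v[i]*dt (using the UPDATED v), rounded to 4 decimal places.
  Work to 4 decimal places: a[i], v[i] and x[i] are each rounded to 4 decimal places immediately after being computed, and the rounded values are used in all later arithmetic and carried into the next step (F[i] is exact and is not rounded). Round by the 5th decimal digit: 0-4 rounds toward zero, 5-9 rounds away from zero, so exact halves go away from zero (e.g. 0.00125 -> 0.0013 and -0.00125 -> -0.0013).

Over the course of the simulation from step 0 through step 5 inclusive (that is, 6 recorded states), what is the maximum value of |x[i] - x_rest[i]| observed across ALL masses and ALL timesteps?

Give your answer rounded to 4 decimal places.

Step 0: x=[5.0000 13.0000 16.0000 26.0000] v=[0.0000 0.0000 0.0000 0.0000]
Step 1: x=[5.1600 12.6000 16.5600 25.6800] v=[0.8000 -2.0000 2.8000 -1.6000]
Step 2: x=[5.4352 11.9216 17.5328 25.1104] v=[1.3760 -3.3920 4.8640 -2.8480]
Step 3: x=[5.7493 11.1732 18.6629 24.4146] v=[1.5706 -3.7421 5.6506 -3.4790]
Step 4: x=[6.0173 10.5900 19.6540 23.7387] v=[1.3402 -2.9158 4.9554 -3.3797]
Step 5: x=[6.1712 10.3661 20.2467 23.2160] v=[0.7693 -1.1193 2.9637 -2.6136]
Max displacement = 2.2467

Answer: 2.2467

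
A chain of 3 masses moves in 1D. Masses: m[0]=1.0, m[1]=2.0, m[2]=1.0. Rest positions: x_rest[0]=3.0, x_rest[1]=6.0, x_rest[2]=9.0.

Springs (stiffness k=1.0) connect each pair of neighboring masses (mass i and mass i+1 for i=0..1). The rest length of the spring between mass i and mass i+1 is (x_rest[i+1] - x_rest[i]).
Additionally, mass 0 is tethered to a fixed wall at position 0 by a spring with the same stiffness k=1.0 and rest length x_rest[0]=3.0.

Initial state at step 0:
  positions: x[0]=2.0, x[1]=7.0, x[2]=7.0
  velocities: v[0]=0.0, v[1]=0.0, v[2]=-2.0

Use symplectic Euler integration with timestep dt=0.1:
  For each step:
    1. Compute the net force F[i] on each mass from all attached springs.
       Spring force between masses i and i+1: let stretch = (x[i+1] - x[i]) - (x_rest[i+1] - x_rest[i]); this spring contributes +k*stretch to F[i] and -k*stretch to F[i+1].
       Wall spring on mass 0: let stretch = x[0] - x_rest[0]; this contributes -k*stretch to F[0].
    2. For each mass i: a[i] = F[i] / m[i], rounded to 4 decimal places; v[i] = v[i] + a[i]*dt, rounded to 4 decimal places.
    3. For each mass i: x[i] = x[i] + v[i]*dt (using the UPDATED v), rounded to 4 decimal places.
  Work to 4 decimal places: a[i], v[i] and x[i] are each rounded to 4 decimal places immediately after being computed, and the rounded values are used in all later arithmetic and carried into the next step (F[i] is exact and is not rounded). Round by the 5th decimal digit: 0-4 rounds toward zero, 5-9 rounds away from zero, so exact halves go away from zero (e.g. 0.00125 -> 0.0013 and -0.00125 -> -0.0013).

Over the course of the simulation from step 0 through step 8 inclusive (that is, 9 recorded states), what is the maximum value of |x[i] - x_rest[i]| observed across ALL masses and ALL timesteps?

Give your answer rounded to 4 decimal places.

Step 0: x=[2.0000 7.0000 7.0000] v=[0.0000 0.0000 -2.0000]
Step 1: x=[2.0300 6.9750 6.8300] v=[0.3000 -0.2500 -1.7000]
Step 2: x=[2.0892 6.9246 6.6915] v=[0.5915 -0.5045 -1.3855]
Step 3: x=[2.1758 6.8488 6.5853] v=[0.8661 -0.7579 -1.0622]
Step 4: x=[2.2874 6.7483 6.5117] v=[1.1158 -1.0047 -0.7359]
Step 5: x=[2.4207 6.6243 6.4705] v=[1.3332 -1.2396 -0.4122]
Step 6: x=[2.5719 6.4786 6.4608] v=[1.5115 -1.4575 -0.0968]
Step 7: x=[2.7364 6.3132 6.4813] v=[1.6450 -1.6537 0.2050]
Step 8: x=[2.9093 6.1308 6.5301] v=[1.7290 -1.8241 0.4882]
Max displacement = 2.5392

Answer: 2.5392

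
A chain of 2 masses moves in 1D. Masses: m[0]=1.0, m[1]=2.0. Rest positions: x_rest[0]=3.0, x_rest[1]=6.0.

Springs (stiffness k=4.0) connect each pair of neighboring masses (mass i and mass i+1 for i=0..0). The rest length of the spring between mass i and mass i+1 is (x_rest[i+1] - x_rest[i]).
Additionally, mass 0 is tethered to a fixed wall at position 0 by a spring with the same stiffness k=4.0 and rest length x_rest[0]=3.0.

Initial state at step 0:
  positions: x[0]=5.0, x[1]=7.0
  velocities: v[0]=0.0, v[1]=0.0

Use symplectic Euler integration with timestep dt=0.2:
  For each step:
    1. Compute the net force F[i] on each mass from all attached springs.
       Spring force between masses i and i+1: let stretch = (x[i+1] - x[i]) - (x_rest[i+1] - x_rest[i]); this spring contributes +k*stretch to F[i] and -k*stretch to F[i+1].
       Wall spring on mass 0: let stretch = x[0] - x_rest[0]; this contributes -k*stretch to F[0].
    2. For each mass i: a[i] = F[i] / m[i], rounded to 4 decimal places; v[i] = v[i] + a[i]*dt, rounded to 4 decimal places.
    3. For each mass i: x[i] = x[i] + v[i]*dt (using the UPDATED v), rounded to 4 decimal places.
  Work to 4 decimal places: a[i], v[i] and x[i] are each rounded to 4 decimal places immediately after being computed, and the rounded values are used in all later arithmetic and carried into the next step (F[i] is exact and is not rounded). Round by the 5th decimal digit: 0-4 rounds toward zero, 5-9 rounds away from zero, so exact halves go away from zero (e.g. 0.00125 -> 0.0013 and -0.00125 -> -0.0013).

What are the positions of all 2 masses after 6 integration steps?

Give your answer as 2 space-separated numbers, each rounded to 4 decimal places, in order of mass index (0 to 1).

Step 0: x=[5.0000 7.0000] v=[0.0000 0.0000]
Step 1: x=[4.5200 7.0800] v=[-2.4000 0.4000]
Step 2: x=[3.7264 7.1952] v=[-3.9680 0.5760]
Step 3: x=[2.8916 7.2729] v=[-4.1741 0.3885]
Step 4: x=[2.2951 7.2401] v=[-2.9823 -0.1640]
Step 5: x=[2.1226 7.0517] v=[-0.8624 -0.9420]
Step 6: x=[2.3992 6.7090] v=[1.3828 -1.7136]

Answer: 2.3992 6.7090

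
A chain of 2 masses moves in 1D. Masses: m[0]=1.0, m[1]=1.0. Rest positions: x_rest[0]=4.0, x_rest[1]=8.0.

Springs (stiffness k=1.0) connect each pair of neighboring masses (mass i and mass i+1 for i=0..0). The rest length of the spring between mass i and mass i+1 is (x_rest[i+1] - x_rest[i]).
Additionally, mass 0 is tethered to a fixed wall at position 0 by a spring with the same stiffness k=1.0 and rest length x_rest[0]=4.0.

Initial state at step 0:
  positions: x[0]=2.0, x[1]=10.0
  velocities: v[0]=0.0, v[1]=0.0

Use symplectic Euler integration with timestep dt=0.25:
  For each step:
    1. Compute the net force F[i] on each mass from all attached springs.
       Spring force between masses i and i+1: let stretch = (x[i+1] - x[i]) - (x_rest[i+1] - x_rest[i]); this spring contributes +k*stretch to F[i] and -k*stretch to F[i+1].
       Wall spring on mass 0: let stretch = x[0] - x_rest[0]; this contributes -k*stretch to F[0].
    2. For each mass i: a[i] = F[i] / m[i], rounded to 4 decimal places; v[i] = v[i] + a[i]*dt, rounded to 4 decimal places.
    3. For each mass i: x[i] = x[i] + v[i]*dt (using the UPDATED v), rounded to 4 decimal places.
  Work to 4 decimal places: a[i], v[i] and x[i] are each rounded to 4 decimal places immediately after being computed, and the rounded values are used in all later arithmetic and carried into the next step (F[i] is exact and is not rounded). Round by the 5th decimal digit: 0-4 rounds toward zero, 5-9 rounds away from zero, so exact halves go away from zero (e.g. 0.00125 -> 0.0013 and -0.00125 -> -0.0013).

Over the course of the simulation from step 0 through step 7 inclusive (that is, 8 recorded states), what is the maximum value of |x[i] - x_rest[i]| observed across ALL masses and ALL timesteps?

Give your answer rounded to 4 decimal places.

Step 0: x=[2.0000 10.0000] v=[0.0000 0.0000]
Step 1: x=[2.3750 9.7500] v=[1.5000 -1.0000]
Step 2: x=[3.0625 9.2891] v=[2.7500 -1.8438]
Step 3: x=[3.9478 8.6890] v=[3.5410 -2.4005]
Step 4: x=[4.8827 8.0426] v=[3.7394 -2.5858]
Step 5: x=[5.7099 7.4487] v=[3.3087 -2.3758]
Step 6: x=[6.2889 6.9961] v=[2.3159 -1.8105]
Step 7: x=[6.5190 6.7493] v=[0.9205 -0.9873]
Max displacement = 2.5190

Answer: 2.5190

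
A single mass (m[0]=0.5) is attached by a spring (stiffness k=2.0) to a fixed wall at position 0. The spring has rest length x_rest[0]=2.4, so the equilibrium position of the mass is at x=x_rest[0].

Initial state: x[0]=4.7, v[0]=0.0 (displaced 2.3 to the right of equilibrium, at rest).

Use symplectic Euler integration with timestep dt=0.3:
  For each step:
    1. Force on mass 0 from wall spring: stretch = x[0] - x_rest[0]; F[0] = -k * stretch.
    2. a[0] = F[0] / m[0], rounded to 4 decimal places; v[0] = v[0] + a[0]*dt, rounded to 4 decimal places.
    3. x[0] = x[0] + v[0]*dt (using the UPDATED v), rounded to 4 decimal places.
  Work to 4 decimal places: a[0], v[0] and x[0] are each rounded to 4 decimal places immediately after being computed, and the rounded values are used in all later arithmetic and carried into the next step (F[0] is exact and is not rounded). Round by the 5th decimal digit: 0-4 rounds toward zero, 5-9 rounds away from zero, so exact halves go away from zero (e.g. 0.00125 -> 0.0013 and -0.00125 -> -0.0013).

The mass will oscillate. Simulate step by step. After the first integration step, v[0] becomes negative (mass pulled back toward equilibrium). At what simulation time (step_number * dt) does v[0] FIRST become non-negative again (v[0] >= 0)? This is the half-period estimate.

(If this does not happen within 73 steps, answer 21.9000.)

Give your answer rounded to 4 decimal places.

Answer: 1.8000

Derivation:
Step 0: x=[4.7000] v=[0.0000]
Step 1: x=[3.8720] v=[-2.7600]
Step 2: x=[2.5141] v=[-4.5264]
Step 3: x=[1.1151] v=[-4.6633]
Step 4: x=[0.1787] v=[-3.1214]
Step 5: x=[0.0420] v=[-0.4558]
Step 6: x=[0.7541] v=[2.3738]
First v>=0 after going negative at step 6, time=1.8000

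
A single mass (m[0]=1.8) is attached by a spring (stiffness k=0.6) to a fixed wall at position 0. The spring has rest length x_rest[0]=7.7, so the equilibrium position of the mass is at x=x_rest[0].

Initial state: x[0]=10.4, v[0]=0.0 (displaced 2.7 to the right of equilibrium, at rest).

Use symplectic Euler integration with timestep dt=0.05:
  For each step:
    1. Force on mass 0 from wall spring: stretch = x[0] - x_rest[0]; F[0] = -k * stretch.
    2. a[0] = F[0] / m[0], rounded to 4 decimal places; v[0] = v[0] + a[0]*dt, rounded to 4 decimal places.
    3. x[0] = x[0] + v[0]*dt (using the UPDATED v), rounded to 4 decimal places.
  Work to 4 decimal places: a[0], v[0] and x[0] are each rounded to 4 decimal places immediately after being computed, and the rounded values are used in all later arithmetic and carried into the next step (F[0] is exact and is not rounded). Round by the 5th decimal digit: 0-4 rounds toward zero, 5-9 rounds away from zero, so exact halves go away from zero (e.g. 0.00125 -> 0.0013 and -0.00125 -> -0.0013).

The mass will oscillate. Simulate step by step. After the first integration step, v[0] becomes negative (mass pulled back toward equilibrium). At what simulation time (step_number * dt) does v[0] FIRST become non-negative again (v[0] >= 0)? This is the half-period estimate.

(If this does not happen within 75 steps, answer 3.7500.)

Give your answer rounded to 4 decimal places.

Answer: 3.7500

Derivation:
Step 0: x=[10.4000] v=[0.0000]
Step 1: x=[10.3978] v=[-0.0450]
Step 2: x=[10.3933] v=[-0.0900]
Step 3: x=[10.3866] v=[-0.1349]
Step 4: x=[10.3776] v=[-0.1797]
Step 5: x=[10.3664] v=[-0.2243]
Step 6: x=[10.3530] v=[-0.2687]
Step 7: x=[10.3374] v=[-0.3129]
Step 8: x=[10.3196] v=[-0.3569]
Step 9: x=[10.2996] v=[-0.4006]
Step 10: x=[10.2774] v=[-0.4439]
Step 11: x=[10.2531] v=[-0.4869]
Step 12: x=[10.2266] v=[-0.5295]
Step 13: x=[10.1980] v=[-0.5716]
Step 14: x=[10.1673] v=[-0.6132]
Step 15: x=[10.1346] v=[-0.6543]
Step 16: x=[10.0999] v=[-0.6949]
Step 17: x=[10.0632] v=[-0.7349]
Step 18: x=[10.0245] v=[-0.7743]
Step 19: x=[9.9839] v=[-0.8130]
Step 20: x=[9.9413] v=[-0.8511]
Step 21: x=[9.8969] v=[-0.8885]
Step 22: x=[9.8506] v=[-0.9251]
Step 23: x=[9.8026] v=[-0.9609]
Step 24: x=[9.7528] v=[-0.9959]
Step 25: x=[9.7013] v=[-1.0301]
Step 26: x=[9.6481] v=[-1.0635]
Step 27: x=[9.5933] v=[-1.0960]
Step 28: x=[9.5369] v=[-1.1276]
Step 29: x=[9.4790] v=[-1.1582]
Step 30: x=[9.4196] v=[-1.1879]
Step 31: x=[9.3588] v=[-1.2166]
Step 32: x=[9.2966] v=[-1.2442]
Step 33: x=[9.2331] v=[-1.2708]
Step 34: x=[9.1683] v=[-1.2964]
Step 35: x=[9.1023] v=[-1.3209]
Step 36: x=[9.0351] v=[-1.3443]
Step 37: x=[8.9668] v=[-1.3666]
Step 38: x=[8.8974] v=[-1.3877]
Step 39: x=[8.8270] v=[-1.4077]
Step 40: x=[8.7557] v=[-1.4265]
Step 41: x=[8.6835] v=[-1.4441]
Step 42: x=[8.6105] v=[-1.4605]
Step 43: x=[8.5367] v=[-1.4757]
Step 44: x=[8.4622] v=[-1.4896]
Step 45: x=[8.3871] v=[-1.5023]
Step 46: x=[8.3114] v=[-1.5138]
Step 47: x=[8.2352] v=[-1.5240]
Step 48: x=[8.1586] v=[-1.5329]
Step 49: x=[8.0816] v=[-1.5405]
Step 50: x=[8.0043] v=[-1.5469]
Step 51: x=[7.9267] v=[-1.5520]
Step 52: x=[7.8489] v=[-1.5558]
Step 53: x=[7.7710] v=[-1.5583]
Step 54: x=[7.6930] v=[-1.5595]
Step 55: x=[7.6150] v=[-1.5594]
Step 56: x=[7.5371] v=[-1.5580]
Step 57: x=[7.4593] v=[-1.5553]
Step 58: x=[7.3817] v=[-1.5513]
Step 59: x=[7.3044] v=[-1.5460]
Step 60: x=[7.2274] v=[-1.5394]
Step 61: x=[7.1508] v=[-1.5315]
Step 62: x=[7.0747] v=[-1.5223]
Step 63: x=[6.9991] v=[-1.5119]
Step 64: x=[6.9241] v=[-1.5002]
Step 65: x=[6.8497] v=[-1.4873]
Step 66: x=[6.7760] v=[-1.4731]
Step 67: x=[6.7031] v=[-1.4577]
Step 68: x=[6.6310] v=[-1.4411]
Step 69: x=[6.5598] v=[-1.4233]
Step 70: x=[6.4896] v=[-1.4043]
Step 71: x=[6.4204] v=[-1.3841]
Step 72: x=[6.3523] v=[-1.3628]
Step 73: x=[6.2853] v=[-1.3403]
Step 74: x=[6.2195] v=[-1.3167]
Step 75: x=[6.1549] v=[-1.2920]
v[0] did not become non-negative within 75 steps; using fallback time=3.7500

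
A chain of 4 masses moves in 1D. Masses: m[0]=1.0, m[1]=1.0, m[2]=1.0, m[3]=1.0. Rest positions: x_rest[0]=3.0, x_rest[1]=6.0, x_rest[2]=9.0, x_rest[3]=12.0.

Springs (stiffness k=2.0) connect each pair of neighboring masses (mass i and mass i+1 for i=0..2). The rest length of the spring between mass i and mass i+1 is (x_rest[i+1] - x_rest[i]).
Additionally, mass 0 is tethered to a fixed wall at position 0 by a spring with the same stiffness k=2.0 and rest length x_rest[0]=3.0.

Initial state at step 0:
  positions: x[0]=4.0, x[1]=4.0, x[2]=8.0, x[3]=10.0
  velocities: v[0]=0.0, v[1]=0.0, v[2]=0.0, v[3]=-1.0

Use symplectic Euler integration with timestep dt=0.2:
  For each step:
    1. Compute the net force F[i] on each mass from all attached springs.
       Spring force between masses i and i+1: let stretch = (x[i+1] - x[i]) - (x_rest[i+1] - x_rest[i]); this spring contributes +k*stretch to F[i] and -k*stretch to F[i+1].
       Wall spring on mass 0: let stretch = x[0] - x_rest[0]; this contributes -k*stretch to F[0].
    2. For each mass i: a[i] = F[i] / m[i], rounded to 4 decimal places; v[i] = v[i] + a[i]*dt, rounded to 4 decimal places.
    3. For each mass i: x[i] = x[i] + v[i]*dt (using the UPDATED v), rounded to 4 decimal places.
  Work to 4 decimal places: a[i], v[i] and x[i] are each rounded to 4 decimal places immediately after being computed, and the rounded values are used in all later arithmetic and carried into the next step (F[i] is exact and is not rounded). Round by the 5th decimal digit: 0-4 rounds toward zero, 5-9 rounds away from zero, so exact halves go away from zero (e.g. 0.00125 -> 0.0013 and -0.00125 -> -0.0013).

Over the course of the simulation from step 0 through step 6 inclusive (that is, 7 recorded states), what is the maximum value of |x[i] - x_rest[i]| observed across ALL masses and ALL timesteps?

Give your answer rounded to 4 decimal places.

Step 0: x=[4.0000 4.0000 8.0000 10.0000] v=[0.0000 0.0000 0.0000 -1.0000]
Step 1: x=[3.6800 4.3200 7.8400 9.8800] v=[-1.6000 1.6000 -0.8000 -0.6000]
Step 2: x=[3.1168 4.8704 7.5616 9.8368] v=[-2.8160 2.7520 -1.3920 -0.2160]
Step 3: x=[2.4445 5.4958 7.2499 9.8516] v=[-3.3613 3.1270 -1.5584 0.0739]
Step 4: x=[1.8208 6.0174 7.0060 9.8982] v=[-3.1186 2.6081 -1.2194 0.2332]
Step 5: x=[1.3871 6.2824 6.9144 9.9535] v=[-2.1683 1.3249 -0.4580 0.2763]
Step 6: x=[1.2341 6.2063 7.0154 10.0056] v=[-0.7650 -0.3804 0.5048 0.2607]
Max displacement = 2.1632

Answer: 2.1632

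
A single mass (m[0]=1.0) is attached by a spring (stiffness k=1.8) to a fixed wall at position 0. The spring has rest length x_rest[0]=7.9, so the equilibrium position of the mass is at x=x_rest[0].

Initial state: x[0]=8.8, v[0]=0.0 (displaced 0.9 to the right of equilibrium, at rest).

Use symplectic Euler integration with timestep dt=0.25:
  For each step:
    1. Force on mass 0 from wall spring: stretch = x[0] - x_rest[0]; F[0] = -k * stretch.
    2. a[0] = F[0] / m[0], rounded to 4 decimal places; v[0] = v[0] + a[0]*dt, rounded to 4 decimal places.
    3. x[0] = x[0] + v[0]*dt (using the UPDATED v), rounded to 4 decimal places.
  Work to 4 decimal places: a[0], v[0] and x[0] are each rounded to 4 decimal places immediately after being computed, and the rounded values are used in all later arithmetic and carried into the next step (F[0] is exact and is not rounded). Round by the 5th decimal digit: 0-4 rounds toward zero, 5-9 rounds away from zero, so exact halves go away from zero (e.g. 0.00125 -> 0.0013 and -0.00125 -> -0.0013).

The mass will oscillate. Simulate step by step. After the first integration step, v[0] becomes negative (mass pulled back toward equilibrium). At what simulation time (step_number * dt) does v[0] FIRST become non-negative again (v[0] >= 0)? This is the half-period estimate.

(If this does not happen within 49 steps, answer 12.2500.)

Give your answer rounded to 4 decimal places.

Answer: 2.5000

Derivation:
Step 0: x=[8.8000] v=[0.0000]
Step 1: x=[8.6988] v=[-0.4050]
Step 2: x=[8.5077] v=[-0.7645]
Step 3: x=[8.2482] v=[-1.0380]
Step 4: x=[7.9495] v=[-1.1947]
Step 5: x=[7.6453] v=[-1.2170]
Step 6: x=[7.3697] v=[-1.1024]
Step 7: x=[7.1538] v=[-0.8638]
Step 8: x=[7.0218] v=[-0.5280]
Step 9: x=[6.9886] v=[-0.1328]
Step 10: x=[7.0579] v=[0.2773]
First v>=0 after going negative at step 10, time=2.5000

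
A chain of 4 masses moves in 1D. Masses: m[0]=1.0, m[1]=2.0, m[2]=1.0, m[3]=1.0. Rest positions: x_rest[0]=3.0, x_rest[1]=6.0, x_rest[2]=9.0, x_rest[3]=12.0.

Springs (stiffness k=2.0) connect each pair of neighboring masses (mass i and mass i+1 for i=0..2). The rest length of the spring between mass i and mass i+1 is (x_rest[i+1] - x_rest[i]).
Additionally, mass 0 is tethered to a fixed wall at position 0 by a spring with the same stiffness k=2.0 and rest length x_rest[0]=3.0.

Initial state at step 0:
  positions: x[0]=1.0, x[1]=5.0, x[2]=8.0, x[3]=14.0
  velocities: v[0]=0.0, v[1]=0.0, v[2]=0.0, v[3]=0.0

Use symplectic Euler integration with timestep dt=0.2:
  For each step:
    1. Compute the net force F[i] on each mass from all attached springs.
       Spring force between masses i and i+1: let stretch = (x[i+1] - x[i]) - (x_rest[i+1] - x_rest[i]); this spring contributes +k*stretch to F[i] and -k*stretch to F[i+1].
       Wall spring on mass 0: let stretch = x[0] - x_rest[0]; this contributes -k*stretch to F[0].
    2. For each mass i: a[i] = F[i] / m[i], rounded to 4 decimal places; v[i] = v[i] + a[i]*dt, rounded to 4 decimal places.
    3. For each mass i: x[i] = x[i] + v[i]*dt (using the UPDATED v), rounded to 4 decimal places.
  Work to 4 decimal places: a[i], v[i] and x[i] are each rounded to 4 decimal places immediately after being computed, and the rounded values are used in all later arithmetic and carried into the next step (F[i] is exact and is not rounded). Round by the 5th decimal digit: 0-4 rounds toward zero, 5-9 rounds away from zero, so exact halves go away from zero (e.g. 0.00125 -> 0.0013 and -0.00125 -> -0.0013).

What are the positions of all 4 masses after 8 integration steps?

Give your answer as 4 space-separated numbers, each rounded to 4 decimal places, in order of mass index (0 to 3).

Step 0: x=[1.0000 5.0000 8.0000 14.0000] v=[0.0000 0.0000 0.0000 0.0000]
Step 1: x=[1.2400 4.9600 8.2400 13.7600] v=[1.2000 -0.2000 1.2000 -1.2000]
Step 2: x=[1.6784 4.9024 8.6592 13.3184] v=[2.1920 -0.2880 2.0960 -2.2080]
Step 3: x=[2.2404 4.8661 9.1506 12.7441] v=[2.8102 -0.1814 2.4570 -2.8717]
Step 4: x=[2.8333 4.8962 9.5867 12.1223] v=[2.9643 0.1504 2.1806 -3.1091]
Step 5: x=[3.3645 5.0314 9.8504 11.5376] v=[2.6561 0.6759 1.3186 -2.9233]
Step 6: x=[3.7599 5.2927 9.8636 11.0580] v=[1.9771 1.3063 0.0659 -2.3982]
Step 7: x=[3.9772 5.6755 9.6067 10.7228] v=[1.0863 1.9139 -1.2847 -1.6760]
Step 8: x=[4.0121 6.1476 9.1246 10.5383] v=[0.1747 2.3605 -2.4107 -0.9224]

Answer: 4.0121 6.1476 9.1246 10.5383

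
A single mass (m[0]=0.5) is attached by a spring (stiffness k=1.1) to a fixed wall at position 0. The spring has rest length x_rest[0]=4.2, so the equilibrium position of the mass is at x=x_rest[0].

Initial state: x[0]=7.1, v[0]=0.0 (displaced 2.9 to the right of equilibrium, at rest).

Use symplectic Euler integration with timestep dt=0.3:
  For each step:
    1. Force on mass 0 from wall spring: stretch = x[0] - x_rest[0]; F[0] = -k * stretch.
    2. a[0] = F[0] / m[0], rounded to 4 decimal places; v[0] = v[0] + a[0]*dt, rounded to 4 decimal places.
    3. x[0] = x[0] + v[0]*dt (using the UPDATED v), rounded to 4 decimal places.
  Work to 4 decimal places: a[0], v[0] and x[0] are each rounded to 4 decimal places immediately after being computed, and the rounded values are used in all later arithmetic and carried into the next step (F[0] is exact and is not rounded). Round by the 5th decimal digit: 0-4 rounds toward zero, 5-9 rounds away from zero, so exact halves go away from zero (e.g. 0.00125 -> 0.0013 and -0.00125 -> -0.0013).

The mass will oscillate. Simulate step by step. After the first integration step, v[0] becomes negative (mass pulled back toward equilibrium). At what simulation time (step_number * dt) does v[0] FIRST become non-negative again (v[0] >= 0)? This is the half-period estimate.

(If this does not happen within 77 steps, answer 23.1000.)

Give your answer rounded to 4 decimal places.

Answer: 2.4000

Derivation:
Step 0: x=[7.1000] v=[0.0000]
Step 1: x=[6.5258] v=[-1.9140]
Step 2: x=[5.4911] v=[-3.4490]
Step 3: x=[4.2008] v=[-4.3011]
Step 4: x=[2.9103] v=[-4.3016]
Step 5: x=[1.8752] v=[-3.4504]
Step 6: x=[1.3004] v=[-1.9160]
Step 7: x=[1.2997] v=[-0.0023]
Step 8: x=[1.8733] v=[1.9119]
First v>=0 after going negative at step 8, time=2.4000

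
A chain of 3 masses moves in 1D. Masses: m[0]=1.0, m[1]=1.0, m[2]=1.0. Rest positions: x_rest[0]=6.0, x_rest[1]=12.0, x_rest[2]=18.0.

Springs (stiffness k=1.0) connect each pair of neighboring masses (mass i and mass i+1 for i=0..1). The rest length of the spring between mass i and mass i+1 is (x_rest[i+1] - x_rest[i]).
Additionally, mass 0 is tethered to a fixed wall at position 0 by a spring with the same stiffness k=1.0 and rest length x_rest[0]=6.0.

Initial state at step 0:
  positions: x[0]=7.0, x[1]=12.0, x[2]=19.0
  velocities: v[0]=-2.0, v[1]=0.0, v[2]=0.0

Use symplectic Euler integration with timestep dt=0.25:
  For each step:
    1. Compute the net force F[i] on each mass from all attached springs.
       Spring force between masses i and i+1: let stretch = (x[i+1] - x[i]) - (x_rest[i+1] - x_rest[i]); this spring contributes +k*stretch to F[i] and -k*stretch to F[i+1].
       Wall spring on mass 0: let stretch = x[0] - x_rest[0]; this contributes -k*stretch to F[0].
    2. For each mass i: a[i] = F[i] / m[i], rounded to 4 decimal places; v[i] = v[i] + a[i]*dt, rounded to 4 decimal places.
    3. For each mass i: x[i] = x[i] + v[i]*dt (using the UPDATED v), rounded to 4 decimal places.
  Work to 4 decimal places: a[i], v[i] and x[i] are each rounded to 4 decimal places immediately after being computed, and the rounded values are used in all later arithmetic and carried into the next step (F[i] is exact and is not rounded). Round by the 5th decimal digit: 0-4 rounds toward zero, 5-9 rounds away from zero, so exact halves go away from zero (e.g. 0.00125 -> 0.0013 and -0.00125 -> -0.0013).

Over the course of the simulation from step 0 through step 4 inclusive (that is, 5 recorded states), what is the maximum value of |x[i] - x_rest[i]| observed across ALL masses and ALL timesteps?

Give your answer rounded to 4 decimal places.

Step 0: x=[7.0000 12.0000 19.0000] v=[-2.0000 0.0000 0.0000]
Step 1: x=[6.3750 12.1250 18.9375] v=[-2.5000 0.5000 -0.2500]
Step 2: x=[5.7109 12.3164 18.8242] v=[-2.6563 0.7656 -0.4531]
Step 3: x=[5.1027 12.5017 18.6792] v=[-2.4327 0.7412 -0.5801]
Step 4: x=[4.6381 12.6107 18.5231] v=[-1.8586 0.4358 -0.6245]
Max displacement = 1.3619

Answer: 1.3619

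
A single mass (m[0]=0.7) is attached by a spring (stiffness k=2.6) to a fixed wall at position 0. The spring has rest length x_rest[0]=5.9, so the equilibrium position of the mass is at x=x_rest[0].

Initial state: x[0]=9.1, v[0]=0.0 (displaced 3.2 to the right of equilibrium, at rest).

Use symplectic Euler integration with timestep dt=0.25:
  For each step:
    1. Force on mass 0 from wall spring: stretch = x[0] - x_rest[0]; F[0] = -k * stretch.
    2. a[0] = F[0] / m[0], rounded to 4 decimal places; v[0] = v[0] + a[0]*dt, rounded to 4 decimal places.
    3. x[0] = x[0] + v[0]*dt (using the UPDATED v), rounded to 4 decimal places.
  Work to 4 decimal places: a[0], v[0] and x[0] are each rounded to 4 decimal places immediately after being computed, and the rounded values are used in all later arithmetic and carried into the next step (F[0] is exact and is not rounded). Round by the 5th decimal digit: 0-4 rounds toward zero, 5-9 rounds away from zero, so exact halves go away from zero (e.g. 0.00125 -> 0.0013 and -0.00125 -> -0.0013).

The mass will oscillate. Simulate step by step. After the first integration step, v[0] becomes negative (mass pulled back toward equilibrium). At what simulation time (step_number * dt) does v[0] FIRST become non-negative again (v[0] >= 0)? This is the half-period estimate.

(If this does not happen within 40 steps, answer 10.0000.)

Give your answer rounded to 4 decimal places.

Answer: 1.7500

Derivation:
Step 0: x=[9.1000] v=[0.0000]
Step 1: x=[8.3572] v=[-2.9714]
Step 2: x=[7.0439] v=[-5.2531]
Step 3: x=[5.4651] v=[-6.3153]
Step 4: x=[3.9872] v=[-5.9115]
Step 5: x=[2.9534] v=[-4.1353]
Step 6: x=[2.6036] v=[-1.3992]
Step 7: x=[3.0191] v=[1.6618]
First v>=0 after going negative at step 7, time=1.7500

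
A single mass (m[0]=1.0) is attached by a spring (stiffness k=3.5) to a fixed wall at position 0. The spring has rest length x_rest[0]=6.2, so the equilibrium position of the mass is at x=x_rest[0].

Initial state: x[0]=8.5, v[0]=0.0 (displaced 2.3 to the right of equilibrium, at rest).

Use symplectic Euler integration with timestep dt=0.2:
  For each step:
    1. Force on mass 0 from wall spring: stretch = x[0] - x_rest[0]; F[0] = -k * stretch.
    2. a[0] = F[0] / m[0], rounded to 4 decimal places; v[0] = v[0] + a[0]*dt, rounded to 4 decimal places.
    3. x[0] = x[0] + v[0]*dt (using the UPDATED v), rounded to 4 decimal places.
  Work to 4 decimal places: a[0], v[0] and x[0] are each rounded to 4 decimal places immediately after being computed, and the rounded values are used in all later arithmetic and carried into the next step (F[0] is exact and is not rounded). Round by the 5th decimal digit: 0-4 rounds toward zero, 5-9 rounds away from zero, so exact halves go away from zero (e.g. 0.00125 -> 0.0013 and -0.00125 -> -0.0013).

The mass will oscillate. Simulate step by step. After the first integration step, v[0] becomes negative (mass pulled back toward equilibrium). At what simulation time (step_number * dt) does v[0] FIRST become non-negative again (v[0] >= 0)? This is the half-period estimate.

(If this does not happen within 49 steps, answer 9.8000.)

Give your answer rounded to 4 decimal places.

Step 0: x=[8.5000] v=[0.0000]
Step 1: x=[8.1780] v=[-1.6100]
Step 2: x=[7.5791] v=[-2.9946]
Step 3: x=[6.7871] v=[-3.9600]
Step 4: x=[5.9129] v=[-4.3710]
Step 5: x=[5.0789] v=[-4.1700]
Step 6: x=[4.4019] v=[-3.3852]
Step 7: x=[3.9766] v=[-2.1265]
Step 8: x=[3.8626] v=[-0.5701]
Step 9: x=[4.0758] v=[1.0661]
First v>=0 after going negative at step 9, time=1.8000

Answer: 1.8000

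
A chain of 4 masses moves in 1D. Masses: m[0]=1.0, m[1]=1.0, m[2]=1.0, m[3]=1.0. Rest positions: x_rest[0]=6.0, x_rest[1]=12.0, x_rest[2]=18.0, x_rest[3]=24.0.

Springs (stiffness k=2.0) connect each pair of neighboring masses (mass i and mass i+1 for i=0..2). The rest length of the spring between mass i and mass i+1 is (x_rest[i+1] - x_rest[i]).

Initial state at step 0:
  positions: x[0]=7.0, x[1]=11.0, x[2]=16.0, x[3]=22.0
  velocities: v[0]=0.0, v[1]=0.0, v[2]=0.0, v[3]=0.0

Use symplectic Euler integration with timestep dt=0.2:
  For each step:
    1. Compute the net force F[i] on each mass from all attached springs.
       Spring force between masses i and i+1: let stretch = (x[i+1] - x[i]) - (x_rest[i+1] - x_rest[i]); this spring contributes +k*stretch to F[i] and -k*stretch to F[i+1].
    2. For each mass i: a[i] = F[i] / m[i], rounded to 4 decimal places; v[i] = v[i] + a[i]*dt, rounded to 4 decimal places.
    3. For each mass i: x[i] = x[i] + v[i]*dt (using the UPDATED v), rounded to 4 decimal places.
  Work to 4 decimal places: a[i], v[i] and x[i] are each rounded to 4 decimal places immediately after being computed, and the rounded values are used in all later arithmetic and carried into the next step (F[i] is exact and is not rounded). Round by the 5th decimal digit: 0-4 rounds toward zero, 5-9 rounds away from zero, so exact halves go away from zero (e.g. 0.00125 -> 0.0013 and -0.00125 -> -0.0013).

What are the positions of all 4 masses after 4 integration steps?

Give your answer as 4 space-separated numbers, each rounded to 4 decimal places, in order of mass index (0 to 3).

Answer: 5.6670 11.5398 16.7042 22.0889

Derivation:
Step 0: x=[7.0000 11.0000 16.0000 22.0000] v=[0.0000 0.0000 0.0000 0.0000]
Step 1: x=[6.8400 11.0800 16.0800 22.0000] v=[-0.8000 0.4000 0.4000 0.0000]
Step 2: x=[6.5392 11.2208 16.2336 22.0064] v=[-1.5040 0.7040 0.7680 0.0320]
Step 3: x=[6.1329 11.3881 16.4480 22.0310] v=[-2.0314 0.8365 1.0720 0.1229]
Step 4: x=[5.6670 11.5398 16.7042 22.0889] v=[-2.3293 0.7584 1.2812 0.2897]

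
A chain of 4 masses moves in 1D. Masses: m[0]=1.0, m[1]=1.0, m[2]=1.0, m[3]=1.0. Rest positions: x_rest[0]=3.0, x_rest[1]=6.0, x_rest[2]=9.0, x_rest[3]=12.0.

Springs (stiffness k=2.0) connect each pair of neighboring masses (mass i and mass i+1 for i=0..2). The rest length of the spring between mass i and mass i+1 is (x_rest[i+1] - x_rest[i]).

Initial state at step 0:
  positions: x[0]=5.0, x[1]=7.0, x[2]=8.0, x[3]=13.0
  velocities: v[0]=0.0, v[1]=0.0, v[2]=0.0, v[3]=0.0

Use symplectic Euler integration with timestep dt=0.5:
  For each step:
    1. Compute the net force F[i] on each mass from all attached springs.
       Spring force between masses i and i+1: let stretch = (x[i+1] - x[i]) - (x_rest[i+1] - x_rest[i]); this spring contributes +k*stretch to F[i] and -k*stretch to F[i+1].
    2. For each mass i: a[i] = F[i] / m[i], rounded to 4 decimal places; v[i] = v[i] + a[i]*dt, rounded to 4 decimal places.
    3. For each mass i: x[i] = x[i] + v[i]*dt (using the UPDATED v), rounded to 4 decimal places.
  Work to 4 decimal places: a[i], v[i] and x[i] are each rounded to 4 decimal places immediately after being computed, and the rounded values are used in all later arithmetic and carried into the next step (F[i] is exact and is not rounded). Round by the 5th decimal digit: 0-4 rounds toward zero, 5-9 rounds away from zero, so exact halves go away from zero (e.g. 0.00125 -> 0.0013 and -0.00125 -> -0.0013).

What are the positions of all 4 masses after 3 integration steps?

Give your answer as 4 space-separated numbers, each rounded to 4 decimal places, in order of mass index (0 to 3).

Step 0: x=[5.0000 7.0000 8.0000 13.0000] v=[0.0000 0.0000 0.0000 0.0000]
Step 1: x=[4.5000 6.5000 10.0000 12.0000] v=[-1.0000 -1.0000 4.0000 -2.0000]
Step 2: x=[3.5000 6.7500 11.2500 11.5000] v=[-2.0000 0.5000 2.5000 -1.0000]
Step 3: x=[2.6250 7.6250 10.3750 12.3750] v=[-1.7500 1.7500 -1.7500 1.7500]

Answer: 2.6250 7.6250 10.3750 12.3750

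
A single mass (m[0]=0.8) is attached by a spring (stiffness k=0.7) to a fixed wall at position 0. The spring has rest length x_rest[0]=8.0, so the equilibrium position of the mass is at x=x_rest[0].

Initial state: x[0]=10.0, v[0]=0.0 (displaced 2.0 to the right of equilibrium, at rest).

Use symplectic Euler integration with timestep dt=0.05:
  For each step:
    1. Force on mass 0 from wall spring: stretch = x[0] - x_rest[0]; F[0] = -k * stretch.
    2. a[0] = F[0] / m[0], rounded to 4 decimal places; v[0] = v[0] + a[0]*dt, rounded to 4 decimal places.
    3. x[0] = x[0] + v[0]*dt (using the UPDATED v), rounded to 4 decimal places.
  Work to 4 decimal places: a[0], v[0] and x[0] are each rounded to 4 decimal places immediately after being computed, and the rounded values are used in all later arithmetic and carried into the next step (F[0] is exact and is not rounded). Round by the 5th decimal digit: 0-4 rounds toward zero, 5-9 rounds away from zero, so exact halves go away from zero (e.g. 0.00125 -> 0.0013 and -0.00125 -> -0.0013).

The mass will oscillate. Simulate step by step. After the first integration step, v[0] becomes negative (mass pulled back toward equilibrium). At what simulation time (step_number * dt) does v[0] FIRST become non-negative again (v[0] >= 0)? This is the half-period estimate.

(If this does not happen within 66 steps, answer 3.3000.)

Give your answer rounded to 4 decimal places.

Answer: 3.3000

Derivation:
Step 0: x=[10.0000] v=[0.0000]
Step 1: x=[9.9956] v=[-0.0875]
Step 2: x=[9.9869] v=[-0.1748]
Step 3: x=[9.9738] v=[-0.2617]
Step 4: x=[9.9564] v=[-0.3481]
Step 5: x=[9.9347] v=[-0.4337]
Step 6: x=[9.9088] v=[-0.5183]
Step 7: x=[9.8787] v=[-0.6018]
Step 8: x=[9.8445] v=[-0.6840]
Step 9: x=[9.8063] v=[-0.7647]
Step 10: x=[9.7641] v=[-0.8437]
Step 11: x=[9.7181] v=[-0.9209]
Step 12: x=[9.6683] v=[-0.9961]
Step 13: x=[9.6148] v=[-1.0691]
Step 14: x=[9.5578] v=[-1.1398]
Step 15: x=[9.4974] v=[-1.2080]
Step 16: x=[9.4337] v=[-1.2735]
Step 17: x=[9.3669] v=[-1.3362]
Step 18: x=[9.2971] v=[-1.3960]
Step 19: x=[9.2245] v=[-1.4528]
Step 20: x=[9.1492] v=[-1.5064]
Step 21: x=[9.0714] v=[-1.5567]
Step 22: x=[8.9912] v=[-1.6036]
Step 23: x=[8.9089] v=[-1.6470]
Step 24: x=[8.8246] v=[-1.6868]
Step 25: x=[8.7385] v=[-1.7229]
Step 26: x=[8.6507] v=[-1.7552]
Step 27: x=[8.5615] v=[-1.7837]
Step 28: x=[8.4711] v=[-1.8083]
Step 29: x=[8.3797] v=[-1.8289]
Step 30: x=[8.2874] v=[-1.8455]
Step 31: x=[8.1945] v=[-1.8581]
Step 32: x=[8.1012] v=[-1.8666]
Step 33: x=[8.0077] v=[-1.8710]
Step 34: x=[7.9141] v=[-1.8713]
Step 35: x=[7.8207] v=[-1.8675]
Step 36: x=[7.7277] v=[-1.8597]
Step 37: x=[7.6353] v=[-1.8478]
Step 38: x=[7.5437] v=[-1.8318]
Step 39: x=[7.4531] v=[-1.8118]
Step 40: x=[7.3637] v=[-1.7879]
Step 41: x=[7.2757] v=[-1.7601]
Step 42: x=[7.1893] v=[-1.7284]
Step 43: x=[7.1047] v=[-1.6929]
Step 44: x=[7.0220] v=[-1.6537]
Step 45: x=[6.9415] v=[-1.6109]
Step 46: x=[6.8633] v=[-1.5646]
Step 47: x=[6.7876] v=[-1.5149]
Step 48: x=[6.7145] v=[-1.4619]
Step 49: x=[6.6442] v=[-1.4057]
Step 50: x=[6.5769] v=[-1.3464]
Step 51: x=[6.5127] v=[-1.2841]
Step 52: x=[6.4518] v=[-1.2190]
Step 53: x=[6.3942] v=[-1.1513]
Step 54: x=[6.3402] v=[-1.0810]
Step 55: x=[6.2898] v=[-1.0084]
Step 56: x=[6.2431] v=[-0.9336]
Step 57: x=[6.2003] v=[-0.8567]
Step 58: x=[6.1614] v=[-0.7780]
Step 59: x=[6.1265] v=[-0.6976]
Step 60: x=[6.0957] v=[-0.6156]
Step 61: x=[6.0691] v=[-0.5323]
Step 62: x=[6.0467] v=[-0.4478]
Step 63: x=[6.0286] v=[-0.3623]
Step 64: x=[6.0148] v=[-0.2761]
Step 65: x=[6.0053] v=[-0.1892]
Step 66: x=[6.0002] v=[-0.1019]
v[0] did not become non-negative within 66 steps; using fallback time=3.3000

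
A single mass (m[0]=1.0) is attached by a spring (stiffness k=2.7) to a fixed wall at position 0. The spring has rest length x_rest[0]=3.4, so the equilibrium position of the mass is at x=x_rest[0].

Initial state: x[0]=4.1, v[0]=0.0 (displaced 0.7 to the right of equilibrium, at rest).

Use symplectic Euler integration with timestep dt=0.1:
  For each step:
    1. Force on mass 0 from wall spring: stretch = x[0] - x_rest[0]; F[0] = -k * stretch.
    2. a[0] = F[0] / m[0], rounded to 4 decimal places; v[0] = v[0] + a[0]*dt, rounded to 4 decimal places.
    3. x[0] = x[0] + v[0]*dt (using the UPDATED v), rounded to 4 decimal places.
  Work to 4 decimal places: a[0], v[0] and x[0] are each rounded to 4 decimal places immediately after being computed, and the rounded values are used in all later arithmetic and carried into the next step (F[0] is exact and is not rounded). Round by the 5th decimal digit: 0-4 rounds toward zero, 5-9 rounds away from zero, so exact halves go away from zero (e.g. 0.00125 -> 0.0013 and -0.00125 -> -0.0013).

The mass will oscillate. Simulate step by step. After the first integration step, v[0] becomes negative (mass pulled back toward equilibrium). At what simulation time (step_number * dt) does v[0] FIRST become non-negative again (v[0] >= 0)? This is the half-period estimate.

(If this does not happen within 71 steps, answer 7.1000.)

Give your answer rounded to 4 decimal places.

Step 0: x=[4.1000] v=[0.0000]
Step 1: x=[4.0811] v=[-0.1890]
Step 2: x=[4.0438] v=[-0.3729]
Step 3: x=[3.9891] v=[-0.5467]
Step 4: x=[3.9185] v=[-0.7058]
Step 5: x=[3.8339] v=[-0.8458]
Step 6: x=[3.7376] v=[-0.9630]
Step 7: x=[3.6322] v=[-1.0542]
Step 8: x=[3.5205] v=[-1.1169]
Step 9: x=[3.4056] v=[-1.1494]
Step 10: x=[3.2905] v=[-1.1509]
Step 11: x=[3.1784] v=[-1.1213]
Step 12: x=[3.0723] v=[-1.0615]
Step 13: x=[2.9750] v=[-0.9730]
Step 14: x=[2.8892] v=[-0.8583]
Step 15: x=[2.8172] v=[-0.7204]
Step 16: x=[2.7609] v=[-0.5630]
Step 17: x=[2.7219] v=[-0.3904]
Step 18: x=[2.7012] v=[-0.2073]
Step 19: x=[2.6993] v=[-0.0186]
Step 20: x=[2.7164] v=[0.1706]
First v>=0 after going negative at step 20, time=2.0000

Answer: 2.0000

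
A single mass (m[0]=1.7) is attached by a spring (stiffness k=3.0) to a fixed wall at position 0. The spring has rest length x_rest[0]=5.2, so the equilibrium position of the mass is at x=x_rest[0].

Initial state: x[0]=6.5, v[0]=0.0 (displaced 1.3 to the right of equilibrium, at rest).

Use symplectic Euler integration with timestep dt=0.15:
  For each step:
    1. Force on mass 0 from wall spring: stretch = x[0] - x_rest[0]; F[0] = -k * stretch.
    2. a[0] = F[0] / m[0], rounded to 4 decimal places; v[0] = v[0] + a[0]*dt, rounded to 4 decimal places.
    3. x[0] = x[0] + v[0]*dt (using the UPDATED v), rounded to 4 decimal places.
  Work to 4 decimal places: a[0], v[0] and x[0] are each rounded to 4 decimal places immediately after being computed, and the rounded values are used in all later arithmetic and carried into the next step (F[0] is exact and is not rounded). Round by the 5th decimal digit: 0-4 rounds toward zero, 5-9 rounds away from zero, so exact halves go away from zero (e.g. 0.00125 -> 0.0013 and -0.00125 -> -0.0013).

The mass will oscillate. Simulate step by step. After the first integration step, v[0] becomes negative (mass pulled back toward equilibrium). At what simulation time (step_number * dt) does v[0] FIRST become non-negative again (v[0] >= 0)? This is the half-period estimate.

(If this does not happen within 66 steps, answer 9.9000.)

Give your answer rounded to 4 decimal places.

Step 0: x=[6.5000] v=[0.0000]
Step 1: x=[6.4484] v=[-0.3441]
Step 2: x=[6.3472] v=[-0.6746]
Step 3: x=[6.2005] v=[-0.9783]
Step 4: x=[6.0140] v=[-1.2431]
Step 5: x=[5.7952] v=[-1.4586]
Step 6: x=[5.5528] v=[-1.6162]
Step 7: x=[5.2964] v=[-1.7096]
Step 8: x=[5.0361] v=[-1.7351]
Step 9: x=[4.7823] v=[-1.6917]
Step 10: x=[4.5451] v=[-1.5811]
Step 11: x=[4.3339] v=[-1.4077]
Step 12: x=[4.1571] v=[-1.1784]
Step 13: x=[4.0218] v=[-0.9023]
Step 14: x=[3.9332] v=[-0.5904]
Step 15: x=[3.8949] v=[-0.2551]
Step 16: x=[3.9085] v=[0.0904]
First v>=0 after going negative at step 16, time=2.4000

Answer: 2.4000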